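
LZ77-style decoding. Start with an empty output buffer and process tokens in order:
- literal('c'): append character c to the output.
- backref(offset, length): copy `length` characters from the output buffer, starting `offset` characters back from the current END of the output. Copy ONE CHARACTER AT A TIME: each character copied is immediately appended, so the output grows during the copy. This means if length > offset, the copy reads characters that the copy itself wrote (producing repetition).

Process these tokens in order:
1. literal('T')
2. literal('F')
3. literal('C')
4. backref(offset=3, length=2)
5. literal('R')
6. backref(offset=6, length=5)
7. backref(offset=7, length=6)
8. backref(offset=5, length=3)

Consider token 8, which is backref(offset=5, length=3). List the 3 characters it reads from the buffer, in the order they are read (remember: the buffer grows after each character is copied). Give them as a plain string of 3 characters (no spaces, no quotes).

Answer: RTF

Derivation:
Token 1: literal('T'). Output: "T"
Token 2: literal('F'). Output: "TF"
Token 3: literal('C'). Output: "TFC"
Token 4: backref(off=3, len=2). Copied 'TF' from pos 0. Output: "TFCTF"
Token 5: literal('R'). Output: "TFCTFR"
Token 6: backref(off=6, len=5). Copied 'TFCTF' from pos 0. Output: "TFCTFRTFCTF"
Token 7: backref(off=7, len=6). Copied 'FRTFCT' from pos 4. Output: "TFCTFRTFCTFFRTFCT"
Token 8: backref(off=5, len=3). Buffer before: "TFCTFRTFCTFFRTFCT" (len 17)
  byte 1: read out[12]='R', append. Buffer now: "TFCTFRTFCTFFRTFCTR"
  byte 2: read out[13]='T', append. Buffer now: "TFCTFRTFCTFFRTFCTRT"
  byte 3: read out[14]='F', append. Buffer now: "TFCTFRTFCTFFRTFCTRTF"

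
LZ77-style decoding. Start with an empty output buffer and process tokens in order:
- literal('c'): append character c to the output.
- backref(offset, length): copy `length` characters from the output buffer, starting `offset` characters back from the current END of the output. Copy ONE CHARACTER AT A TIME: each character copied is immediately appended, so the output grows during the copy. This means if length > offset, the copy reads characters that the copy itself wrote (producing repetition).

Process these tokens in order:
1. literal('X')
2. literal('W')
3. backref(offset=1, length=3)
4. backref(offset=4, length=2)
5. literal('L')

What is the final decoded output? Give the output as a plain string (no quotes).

Answer: XWWWWWWL

Derivation:
Token 1: literal('X'). Output: "X"
Token 2: literal('W'). Output: "XW"
Token 3: backref(off=1, len=3) (overlapping!). Copied 'WWW' from pos 1. Output: "XWWWW"
Token 4: backref(off=4, len=2). Copied 'WW' from pos 1. Output: "XWWWWWW"
Token 5: literal('L'). Output: "XWWWWWWL"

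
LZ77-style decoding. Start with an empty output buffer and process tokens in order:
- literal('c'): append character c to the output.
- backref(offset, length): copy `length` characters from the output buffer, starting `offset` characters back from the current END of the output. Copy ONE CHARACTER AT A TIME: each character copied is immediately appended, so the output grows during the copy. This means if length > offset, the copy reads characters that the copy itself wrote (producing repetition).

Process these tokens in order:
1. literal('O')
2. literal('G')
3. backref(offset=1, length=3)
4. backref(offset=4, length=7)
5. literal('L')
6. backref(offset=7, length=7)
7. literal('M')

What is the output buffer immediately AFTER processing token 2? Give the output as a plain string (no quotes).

Token 1: literal('O'). Output: "O"
Token 2: literal('G'). Output: "OG"

Answer: OG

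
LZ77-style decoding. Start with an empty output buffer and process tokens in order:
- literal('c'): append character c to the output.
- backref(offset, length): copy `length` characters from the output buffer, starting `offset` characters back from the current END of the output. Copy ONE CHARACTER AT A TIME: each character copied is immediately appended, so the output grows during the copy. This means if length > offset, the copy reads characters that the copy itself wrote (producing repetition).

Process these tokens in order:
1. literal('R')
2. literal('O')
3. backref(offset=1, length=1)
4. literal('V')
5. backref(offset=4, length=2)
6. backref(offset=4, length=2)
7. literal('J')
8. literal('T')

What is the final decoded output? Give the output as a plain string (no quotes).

Answer: ROOVROOVJT

Derivation:
Token 1: literal('R'). Output: "R"
Token 2: literal('O'). Output: "RO"
Token 3: backref(off=1, len=1). Copied 'O' from pos 1. Output: "ROO"
Token 4: literal('V'). Output: "ROOV"
Token 5: backref(off=4, len=2). Copied 'RO' from pos 0. Output: "ROOVRO"
Token 6: backref(off=4, len=2). Copied 'OV' from pos 2. Output: "ROOVROOV"
Token 7: literal('J'). Output: "ROOVROOVJ"
Token 8: literal('T'). Output: "ROOVROOVJT"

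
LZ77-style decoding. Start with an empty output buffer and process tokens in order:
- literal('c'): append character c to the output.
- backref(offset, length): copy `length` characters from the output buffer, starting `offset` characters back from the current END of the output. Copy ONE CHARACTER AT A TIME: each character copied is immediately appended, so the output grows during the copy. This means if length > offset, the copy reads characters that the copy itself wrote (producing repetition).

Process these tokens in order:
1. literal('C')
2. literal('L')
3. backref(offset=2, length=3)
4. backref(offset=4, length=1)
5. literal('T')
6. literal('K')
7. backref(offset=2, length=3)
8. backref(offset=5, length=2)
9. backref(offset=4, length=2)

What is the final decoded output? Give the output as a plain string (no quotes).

Token 1: literal('C'). Output: "C"
Token 2: literal('L'). Output: "CL"
Token 3: backref(off=2, len=3) (overlapping!). Copied 'CLC' from pos 0. Output: "CLCLC"
Token 4: backref(off=4, len=1). Copied 'L' from pos 1. Output: "CLCLCL"
Token 5: literal('T'). Output: "CLCLCLT"
Token 6: literal('K'). Output: "CLCLCLTK"
Token 7: backref(off=2, len=3) (overlapping!). Copied 'TKT' from pos 6. Output: "CLCLCLTKTKT"
Token 8: backref(off=5, len=2). Copied 'TK' from pos 6. Output: "CLCLCLTKTKTTK"
Token 9: backref(off=4, len=2). Copied 'KT' from pos 9. Output: "CLCLCLTKTKTTKKT"

Answer: CLCLCLTKTKTTKKT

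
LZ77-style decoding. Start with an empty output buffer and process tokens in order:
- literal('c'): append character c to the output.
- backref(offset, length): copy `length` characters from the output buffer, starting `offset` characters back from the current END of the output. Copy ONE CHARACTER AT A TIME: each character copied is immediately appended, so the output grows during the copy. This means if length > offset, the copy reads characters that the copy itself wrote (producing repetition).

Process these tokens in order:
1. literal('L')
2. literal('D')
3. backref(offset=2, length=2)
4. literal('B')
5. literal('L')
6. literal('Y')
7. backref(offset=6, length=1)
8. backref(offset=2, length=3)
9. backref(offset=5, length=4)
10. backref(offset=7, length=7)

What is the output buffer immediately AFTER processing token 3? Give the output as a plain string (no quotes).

Token 1: literal('L'). Output: "L"
Token 2: literal('D'). Output: "LD"
Token 3: backref(off=2, len=2). Copied 'LD' from pos 0. Output: "LDLD"

Answer: LDLD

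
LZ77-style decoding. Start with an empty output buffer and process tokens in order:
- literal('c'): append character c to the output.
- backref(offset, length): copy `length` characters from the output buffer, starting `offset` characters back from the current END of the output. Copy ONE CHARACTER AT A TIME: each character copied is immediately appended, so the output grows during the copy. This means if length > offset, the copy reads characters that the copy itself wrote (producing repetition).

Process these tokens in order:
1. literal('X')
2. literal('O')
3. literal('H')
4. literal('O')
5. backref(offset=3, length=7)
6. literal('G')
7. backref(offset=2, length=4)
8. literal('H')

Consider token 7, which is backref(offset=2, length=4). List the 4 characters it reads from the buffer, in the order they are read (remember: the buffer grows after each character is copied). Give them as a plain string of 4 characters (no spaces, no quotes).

Answer: OGOG

Derivation:
Token 1: literal('X'). Output: "X"
Token 2: literal('O'). Output: "XO"
Token 3: literal('H'). Output: "XOH"
Token 4: literal('O'). Output: "XOHO"
Token 5: backref(off=3, len=7) (overlapping!). Copied 'OHOOHOO' from pos 1. Output: "XOHOOHOOHOO"
Token 6: literal('G'). Output: "XOHOOHOOHOOG"
Token 7: backref(off=2, len=4). Buffer before: "XOHOOHOOHOOG" (len 12)
  byte 1: read out[10]='O', append. Buffer now: "XOHOOHOOHOOGO"
  byte 2: read out[11]='G', append. Buffer now: "XOHOOHOOHOOGOG"
  byte 3: read out[12]='O', append. Buffer now: "XOHOOHOOHOOGOGO"
  byte 4: read out[13]='G', append. Buffer now: "XOHOOHOOHOOGOGOG"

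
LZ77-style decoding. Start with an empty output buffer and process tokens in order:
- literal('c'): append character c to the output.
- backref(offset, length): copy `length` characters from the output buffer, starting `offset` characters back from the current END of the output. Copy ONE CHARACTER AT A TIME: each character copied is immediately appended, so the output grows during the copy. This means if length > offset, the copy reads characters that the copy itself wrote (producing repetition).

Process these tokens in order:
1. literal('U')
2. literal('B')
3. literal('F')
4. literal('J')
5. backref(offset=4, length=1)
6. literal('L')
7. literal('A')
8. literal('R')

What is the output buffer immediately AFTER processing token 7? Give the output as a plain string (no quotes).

Answer: UBFJULA

Derivation:
Token 1: literal('U'). Output: "U"
Token 2: literal('B'). Output: "UB"
Token 3: literal('F'). Output: "UBF"
Token 4: literal('J'). Output: "UBFJ"
Token 5: backref(off=4, len=1). Copied 'U' from pos 0. Output: "UBFJU"
Token 6: literal('L'). Output: "UBFJUL"
Token 7: literal('A'). Output: "UBFJULA"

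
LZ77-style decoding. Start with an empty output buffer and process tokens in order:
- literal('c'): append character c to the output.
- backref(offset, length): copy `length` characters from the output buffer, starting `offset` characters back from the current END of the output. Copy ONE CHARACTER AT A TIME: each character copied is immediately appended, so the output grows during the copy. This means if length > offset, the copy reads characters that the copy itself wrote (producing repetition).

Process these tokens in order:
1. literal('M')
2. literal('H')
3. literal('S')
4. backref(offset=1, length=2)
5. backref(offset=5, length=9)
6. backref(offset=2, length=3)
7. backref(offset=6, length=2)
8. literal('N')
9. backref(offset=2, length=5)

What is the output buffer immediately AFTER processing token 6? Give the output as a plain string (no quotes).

Token 1: literal('M'). Output: "M"
Token 2: literal('H'). Output: "MH"
Token 3: literal('S'). Output: "MHS"
Token 4: backref(off=1, len=2) (overlapping!). Copied 'SS' from pos 2. Output: "MHSSS"
Token 5: backref(off=5, len=9) (overlapping!). Copied 'MHSSSMHSS' from pos 0. Output: "MHSSSMHSSSMHSS"
Token 6: backref(off=2, len=3) (overlapping!). Copied 'SSS' from pos 12. Output: "MHSSSMHSSSMHSSSSS"

Answer: MHSSSMHSSSMHSSSSS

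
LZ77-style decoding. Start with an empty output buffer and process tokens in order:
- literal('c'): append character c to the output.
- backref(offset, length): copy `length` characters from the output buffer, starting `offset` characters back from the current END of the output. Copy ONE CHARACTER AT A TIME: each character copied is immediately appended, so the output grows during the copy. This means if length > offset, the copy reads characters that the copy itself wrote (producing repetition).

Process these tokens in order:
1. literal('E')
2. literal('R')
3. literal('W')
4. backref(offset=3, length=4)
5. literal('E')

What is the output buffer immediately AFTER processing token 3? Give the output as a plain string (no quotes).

Answer: ERW

Derivation:
Token 1: literal('E'). Output: "E"
Token 2: literal('R'). Output: "ER"
Token 3: literal('W'). Output: "ERW"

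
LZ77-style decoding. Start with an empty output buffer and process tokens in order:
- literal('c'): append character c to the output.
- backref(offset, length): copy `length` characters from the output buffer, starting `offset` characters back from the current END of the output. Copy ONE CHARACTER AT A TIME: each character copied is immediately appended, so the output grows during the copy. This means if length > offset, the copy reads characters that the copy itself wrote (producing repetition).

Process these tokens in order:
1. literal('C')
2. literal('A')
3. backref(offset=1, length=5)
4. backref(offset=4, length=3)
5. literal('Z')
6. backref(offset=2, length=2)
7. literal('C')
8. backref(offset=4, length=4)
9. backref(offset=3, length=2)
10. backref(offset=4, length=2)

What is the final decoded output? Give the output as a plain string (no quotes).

Token 1: literal('C'). Output: "C"
Token 2: literal('A'). Output: "CA"
Token 3: backref(off=1, len=5) (overlapping!). Copied 'AAAAA' from pos 1. Output: "CAAAAAA"
Token 4: backref(off=4, len=3). Copied 'AAA' from pos 3. Output: "CAAAAAAAAA"
Token 5: literal('Z'). Output: "CAAAAAAAAAZ"
Token 6: backref(off=2, len=2). Copied 'AZ' from pos 9. Output: "CAAAAAAAAAZAZ"
Token 7: literal('C'). Output: "CAAAAAAAAAZAZC"
Token 8: backref(off=4, len=4). Copied 'ZAZC' from pos 10. Output: "CAAAAAAAAAZAZCZAZC"
Token 9: backref(off=3, len=2). Copied 'AZ' from pos 15. Output: "CAAAAAAAAAZAZCZAZCAZ"
Token 10: backref(off=4, len=2). Copied 'ZC' from pos 16. Output: "CAAAAAAAAAZAZCZAZCAZZC"

Answer: CAAAAAAAAAZAZCZAZCAZZC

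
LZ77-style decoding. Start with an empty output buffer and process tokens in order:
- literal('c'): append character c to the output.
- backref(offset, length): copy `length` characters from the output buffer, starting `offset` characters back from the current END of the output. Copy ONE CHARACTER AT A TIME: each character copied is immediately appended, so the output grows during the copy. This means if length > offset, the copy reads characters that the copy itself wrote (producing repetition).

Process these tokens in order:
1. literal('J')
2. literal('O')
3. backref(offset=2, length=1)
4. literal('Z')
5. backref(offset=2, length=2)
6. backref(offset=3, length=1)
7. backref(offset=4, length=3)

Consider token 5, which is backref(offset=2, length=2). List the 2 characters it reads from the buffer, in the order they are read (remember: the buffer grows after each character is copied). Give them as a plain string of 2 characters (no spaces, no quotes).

Answer: JZ

Derivation:
Token 1: literal('J'). Output: "J"
Token 2: literal('O'). Output: "JO"
Token 3: backref(off=2, len=1). Copied 'J' from pos 0. Output: "JOJ"
Token 4: literal('Z'). Output: "JOJZ"
Token 5: backref(off=2, len=2). Buffer before: "JOJZ" (len 4)
  byte 1: read out[2]='J', append. Buffer now: "JOJZJ"
  byte 2: read out[3]='Z', append. Buffer now: "JOJZJZ"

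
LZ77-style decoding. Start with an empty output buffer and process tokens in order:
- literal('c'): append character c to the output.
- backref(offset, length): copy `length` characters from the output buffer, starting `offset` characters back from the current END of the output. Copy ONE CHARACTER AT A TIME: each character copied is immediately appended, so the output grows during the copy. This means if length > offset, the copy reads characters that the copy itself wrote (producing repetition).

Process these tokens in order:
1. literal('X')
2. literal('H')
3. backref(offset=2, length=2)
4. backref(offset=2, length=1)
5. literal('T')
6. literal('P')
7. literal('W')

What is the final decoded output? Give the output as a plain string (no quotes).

Token 1: literal('X'). Output: "X"
Token 2: literal('H'). Output: "XH"
Token 3: backref(off=2, len=2). Copied 'XH' from pos 0. Output: "XHXH"
Token 4: backref(off=2, len=1). Copied 'X' from pos 2. Output: "XHXHX"
Token 5: literal('T'). Output: "XHXHXT"
Token 6: literal('P'). Output: "XHXHXTP"
Token 7: literal('W'). Output: "XHXHXTPW"

Answer: XHXHXTPW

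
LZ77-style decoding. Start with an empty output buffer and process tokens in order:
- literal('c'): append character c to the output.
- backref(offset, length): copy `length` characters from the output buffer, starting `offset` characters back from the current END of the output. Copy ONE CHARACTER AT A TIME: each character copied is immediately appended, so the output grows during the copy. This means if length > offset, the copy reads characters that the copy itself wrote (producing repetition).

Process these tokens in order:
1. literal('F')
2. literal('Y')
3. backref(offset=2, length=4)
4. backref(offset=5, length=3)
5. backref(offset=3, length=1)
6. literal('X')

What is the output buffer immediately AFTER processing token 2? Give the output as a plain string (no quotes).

Token 1: literal('F'). Output: "F"
Token 2: literal('Y'). Output: "FY"

Answer: FY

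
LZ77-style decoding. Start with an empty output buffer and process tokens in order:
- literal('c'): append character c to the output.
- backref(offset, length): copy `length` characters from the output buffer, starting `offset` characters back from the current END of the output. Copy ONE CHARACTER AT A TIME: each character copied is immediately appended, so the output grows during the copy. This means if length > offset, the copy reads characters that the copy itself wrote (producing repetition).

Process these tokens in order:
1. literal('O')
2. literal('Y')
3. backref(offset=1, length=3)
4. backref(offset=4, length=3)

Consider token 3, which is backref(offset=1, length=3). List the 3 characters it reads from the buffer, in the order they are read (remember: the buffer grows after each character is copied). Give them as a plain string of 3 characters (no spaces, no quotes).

Token 1: literal('O'). Output: "O"
Token 2: literal('Y'). Output: "OY"
Token 3: backref(off=1, len=3). Buffer before: "OY" (len 2)
  byte 1: read out[1]='Y', append. Buffer now: "OYY"
  byte 2: read out[2]='Y', append. Buffer now: "OYYY"
  byte 3: read out[3]='Y', append. Buffer now: "OYYYY"

Answer: YYY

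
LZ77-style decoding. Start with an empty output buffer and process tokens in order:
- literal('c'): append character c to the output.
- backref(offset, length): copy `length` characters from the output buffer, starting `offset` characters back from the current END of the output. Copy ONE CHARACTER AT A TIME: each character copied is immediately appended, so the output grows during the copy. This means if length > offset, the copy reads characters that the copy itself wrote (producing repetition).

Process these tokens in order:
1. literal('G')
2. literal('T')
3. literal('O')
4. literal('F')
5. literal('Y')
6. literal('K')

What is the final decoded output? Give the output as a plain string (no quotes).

Answer: GTOFYK

Derivation:
Token 1: literal('G'). Output: "G"
Token 2: literal('T'). Output: "GT"
Token 3: literal('O'). Output: "GTO"
Token 4: literal('F'). Output: "GTOF"
Token 5: literal('Y'). Output: "GTOFY"
Token 6: literal('K'). Output: "GTOFYK"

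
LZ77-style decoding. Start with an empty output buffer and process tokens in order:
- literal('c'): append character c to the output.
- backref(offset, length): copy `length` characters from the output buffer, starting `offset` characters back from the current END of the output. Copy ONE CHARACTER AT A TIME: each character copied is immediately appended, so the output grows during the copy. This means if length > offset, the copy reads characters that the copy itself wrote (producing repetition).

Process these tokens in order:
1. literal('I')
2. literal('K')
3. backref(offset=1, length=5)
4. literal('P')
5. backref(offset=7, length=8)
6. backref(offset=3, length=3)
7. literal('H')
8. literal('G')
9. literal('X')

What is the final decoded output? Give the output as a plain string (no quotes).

Token 1: literal('I'). Output: "I"
Token 2: literal('K'). Output: "IK"
Token 3: backref(off=1, len=5) (overlapping!). Copied 'KKKKK' from pos 1. Output: "IKKKKKK"
Token 4: literal('P'). Output: "IKKKKKKP"
Token 5: backref(off=7, len=8) (overlapping!). Copied 'KKKKKKPK' from pos 1. Output: "IKKKKKKPKKKKKKPK"
Token 6: backref(off=3, len=3). Copied 'KPK' from pos 13. Output: "IKKKKKKPKKKKKKPKKPK"
Token 7: literal('H'). Output: "IKKKKKKPKKKKKKPKKPKH"
Token 8: literal('G'). Output: "IKKKKKKPKKKKKKPKKPKHG"
Token 9: literal('X'). Output: "IKKKKKKPKKKKKKPKKPKHGX"

Answer: IKKKKKKPKKKKKKPKKPKHGX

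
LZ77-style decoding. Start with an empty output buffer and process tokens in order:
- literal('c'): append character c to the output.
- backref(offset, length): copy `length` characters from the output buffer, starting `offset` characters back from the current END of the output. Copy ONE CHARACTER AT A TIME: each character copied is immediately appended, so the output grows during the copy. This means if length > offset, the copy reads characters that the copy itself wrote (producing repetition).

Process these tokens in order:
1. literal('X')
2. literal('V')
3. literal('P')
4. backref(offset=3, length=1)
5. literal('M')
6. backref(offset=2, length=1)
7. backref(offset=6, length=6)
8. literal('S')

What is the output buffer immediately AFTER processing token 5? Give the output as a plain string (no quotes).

Token 1: literal('X'). Output: "X"
Token 2: literal('V'). Output: "XV"
Token 3: literal('P'). Output: "XVP"
Token 4: backref(off=3, len=1). Copied 'X' from pos 0. Output: "XVPX"
Token 5: literal('M'). Output: "XVPXM"

Answer: XVPXM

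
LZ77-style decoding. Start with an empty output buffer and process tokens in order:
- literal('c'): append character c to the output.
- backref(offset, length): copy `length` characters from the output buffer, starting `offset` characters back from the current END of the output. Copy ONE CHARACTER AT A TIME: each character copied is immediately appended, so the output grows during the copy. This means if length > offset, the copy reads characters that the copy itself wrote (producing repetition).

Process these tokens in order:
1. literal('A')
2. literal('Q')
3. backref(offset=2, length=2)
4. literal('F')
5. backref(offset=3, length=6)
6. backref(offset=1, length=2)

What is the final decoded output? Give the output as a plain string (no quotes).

Answer: AQAQFAQFAQFFF

Derivation:
Token 1: literal('A'). Output: "A"
Token 2: literal('Q'). Output: "AQ"
Token 3: backref(off=2, len=2). Copied 'AQ' from pos 0. Output: "AQAQ"
Token 4: literal('F'). Output: "AQAQF"
Token 5: backref(off=3, len=6) (overlapping!). Copied 'AQFAQF' from pos 2. Output: "AQAQFAQFAQF"
Token 6: backref(off=1, len=2) (overlapping!). Copied 'FF' from pos 10. Output: "AQAQFAQFAQFFF"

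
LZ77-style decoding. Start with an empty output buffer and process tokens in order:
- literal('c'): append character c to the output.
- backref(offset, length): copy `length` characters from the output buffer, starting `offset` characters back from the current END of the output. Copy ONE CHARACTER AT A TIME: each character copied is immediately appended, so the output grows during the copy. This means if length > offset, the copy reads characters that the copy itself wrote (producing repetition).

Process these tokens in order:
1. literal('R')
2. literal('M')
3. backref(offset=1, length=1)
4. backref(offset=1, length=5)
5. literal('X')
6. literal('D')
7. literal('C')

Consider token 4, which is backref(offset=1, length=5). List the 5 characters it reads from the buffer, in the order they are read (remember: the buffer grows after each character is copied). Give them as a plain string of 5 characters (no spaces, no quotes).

Token 1: literal('R'). Output: "R"
Token 2: literal('M'). Output: "RM"
Token 3: backref(off=1, len=1). Copied 'M' from pos 1. Output: "RMM"
Token 4: backref(off=1, len=5). Buffer before: "RMM" (len 3)
  byte 1: read out[2]='M', append. Buffer now: "RMMM"
  byte 2: read out[3]='M', append. Buffer now: "RMMMM"
  byte 3: read out[4]='M', append. Buffer now: "RMMMMM"
  byte 4: read out[5]='M', append. Buffer now: "RMMMMMM"
  byte 5: read out[6]='M', append. Buffer now: "RMMMMMMM"

Answer: MMMMM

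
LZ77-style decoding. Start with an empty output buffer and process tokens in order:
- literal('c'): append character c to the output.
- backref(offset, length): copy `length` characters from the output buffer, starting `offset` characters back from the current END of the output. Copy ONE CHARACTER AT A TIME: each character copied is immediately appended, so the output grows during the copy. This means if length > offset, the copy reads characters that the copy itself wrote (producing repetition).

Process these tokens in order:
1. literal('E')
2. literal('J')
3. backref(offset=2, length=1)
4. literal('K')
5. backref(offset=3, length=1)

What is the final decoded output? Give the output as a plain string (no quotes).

Answer: EJEKJ

Derivation:
Token 1: literal('E'). Output: "E"
Token 2: literal('J'). Output: "EJ"
Token 3: backref(off=2, len=1). Copied 'E' from pos 0. Output: "EJE"
Token 4: literal('K'). Output: "EJEK"
Token 5: backref(off=3, len=1). Copied 'J' from pos 1. Output: "EJEKJ"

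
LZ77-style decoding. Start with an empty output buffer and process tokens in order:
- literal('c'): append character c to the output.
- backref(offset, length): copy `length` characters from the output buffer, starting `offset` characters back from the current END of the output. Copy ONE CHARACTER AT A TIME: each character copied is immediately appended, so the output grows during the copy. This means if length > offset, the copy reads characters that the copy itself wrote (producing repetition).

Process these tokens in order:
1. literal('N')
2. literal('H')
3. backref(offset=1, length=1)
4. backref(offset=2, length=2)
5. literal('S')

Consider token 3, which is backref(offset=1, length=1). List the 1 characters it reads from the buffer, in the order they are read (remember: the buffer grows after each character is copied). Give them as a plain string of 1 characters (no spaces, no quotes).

Token 1: literal('N'). Output: "N"
Token 2: literal('H'). Output: "NH"
Token 3: backref(off=1, len=1). Buffer before: "NH" (len 2)
  byte 1: read out[1]='H', append. Buffer now: "NHH"

Answer: H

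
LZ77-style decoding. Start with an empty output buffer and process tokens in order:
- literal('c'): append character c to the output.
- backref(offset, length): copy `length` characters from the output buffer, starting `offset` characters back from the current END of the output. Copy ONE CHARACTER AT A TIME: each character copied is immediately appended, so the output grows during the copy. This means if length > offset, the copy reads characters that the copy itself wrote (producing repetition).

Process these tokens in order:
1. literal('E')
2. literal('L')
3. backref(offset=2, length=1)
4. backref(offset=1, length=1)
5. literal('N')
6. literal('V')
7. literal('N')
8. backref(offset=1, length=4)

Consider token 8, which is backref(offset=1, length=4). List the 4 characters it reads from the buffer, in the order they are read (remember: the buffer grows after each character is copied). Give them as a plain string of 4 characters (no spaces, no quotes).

Token 1: literal('E'). Output: "E"
Token 2: literal('L'). Output: "EL"
Token 3: backref(off=2, len=1). Copied 'E' from pos 0. Output: "ELE"
Token 4: backref(off=1, len=1). Copied 'E' from pos 2. Output: "ELEE"
Token 5: literal('N'). Output: "ELEEN"
Token 6: literal('V'). Output: "ELEENV"
Token 7: literal('N'). Output: "ELEENVN"
Token 8: backref(off=1, len=4). Buffer before: "ELEENVN" (len 7)
  byte 1: read out[6]='N', append. Buffer now: "ELEENVNN"
  byte 2: read out[7]='N', append. Buffer now: "ELEENVNNN"
  byte 3: read out[8]='N', append. Buffer now: "ELEENVNNNN"
  byte 4: read out[9]='N', append. Buffer now: "ELEENVNNNNN"

Answer: NNNN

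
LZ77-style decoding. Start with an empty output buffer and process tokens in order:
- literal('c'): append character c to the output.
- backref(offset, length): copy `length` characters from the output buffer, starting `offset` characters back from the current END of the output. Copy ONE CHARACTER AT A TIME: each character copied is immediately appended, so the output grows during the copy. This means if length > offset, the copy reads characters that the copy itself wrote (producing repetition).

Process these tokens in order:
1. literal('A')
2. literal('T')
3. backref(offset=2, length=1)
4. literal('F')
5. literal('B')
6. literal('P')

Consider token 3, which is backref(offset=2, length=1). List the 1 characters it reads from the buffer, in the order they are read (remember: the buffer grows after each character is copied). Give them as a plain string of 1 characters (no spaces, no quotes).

Token 1: literal('A'). Output: "A"
Token 2: literal('T'). Output: "AT"
Token 3: backref(off=2, len=1). Buffer before: "AT" (len 2)
  byte 1: read out[0]='A', append. Buffer now: "ATA"

Answer: A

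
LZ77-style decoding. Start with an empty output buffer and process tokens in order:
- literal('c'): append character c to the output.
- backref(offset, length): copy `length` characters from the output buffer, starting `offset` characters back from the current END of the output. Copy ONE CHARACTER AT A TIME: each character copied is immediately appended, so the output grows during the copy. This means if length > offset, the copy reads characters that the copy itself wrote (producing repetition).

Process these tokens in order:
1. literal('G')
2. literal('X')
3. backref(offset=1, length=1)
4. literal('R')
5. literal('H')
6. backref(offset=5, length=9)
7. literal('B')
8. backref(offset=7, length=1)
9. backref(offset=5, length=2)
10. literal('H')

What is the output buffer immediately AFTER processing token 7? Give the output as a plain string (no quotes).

Token 1: literal('G'). Output: "G"
Token 2: literal('X'). Output: "GX"
Token 3: backref(off=1, len=1). Copied 'X' from pos 1. Output: "GXX"
Token 4: literal('R'). Output: "GXXR"
Token 5: literal('H'). Output: "GXXRH"
Token 6: backref(off=5, len=9) (overlapping!). Copied 'GXXRHGXXR' from pos 0. Output: "GXXRHGXXRHGXXR"
Token 7: literal('B'). Output: "GXXRHGXXRHGXXRB"

Answer: GXXRHGXXRHGXXRB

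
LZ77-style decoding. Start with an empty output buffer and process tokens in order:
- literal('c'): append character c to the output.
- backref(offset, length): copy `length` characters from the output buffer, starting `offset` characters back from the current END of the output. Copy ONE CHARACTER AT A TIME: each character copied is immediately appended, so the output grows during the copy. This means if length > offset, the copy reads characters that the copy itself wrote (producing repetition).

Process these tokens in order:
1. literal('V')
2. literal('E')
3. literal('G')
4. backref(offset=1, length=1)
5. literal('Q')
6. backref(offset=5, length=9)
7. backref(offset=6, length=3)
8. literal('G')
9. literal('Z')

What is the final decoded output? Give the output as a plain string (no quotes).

Token 1: literal('V'). Output: "V"
Token 2: literal('E'). Output: "VE"
Token 3: literal('G'). Output: "VEG"
Token 4: backref(off=1, len=1). Copied 'G' from pos 2. Output: "VEGG"
Token 5: literal('Q'). Output: "VEGGQ"
Token 6: backref(off=5, len=9) (overlapping!). Copied 'VEGGQVEGG' from pos 0. Output: "VEGGQVEGGQVEGG"
Token 7: backref(off=6, len=3). Copied 'GQV' from pos 8. Output: "VEGGQVEGGQVEGGGQV"
Token 8: literal('G'). Output: "VEGGQVEGGQVEGGGQVG"
Token 9: literal('Z'). Output: "VEGGQVEGGQVEGGGQVGZ"

Answer: VEGGQVEGGQVEGGGQVGZ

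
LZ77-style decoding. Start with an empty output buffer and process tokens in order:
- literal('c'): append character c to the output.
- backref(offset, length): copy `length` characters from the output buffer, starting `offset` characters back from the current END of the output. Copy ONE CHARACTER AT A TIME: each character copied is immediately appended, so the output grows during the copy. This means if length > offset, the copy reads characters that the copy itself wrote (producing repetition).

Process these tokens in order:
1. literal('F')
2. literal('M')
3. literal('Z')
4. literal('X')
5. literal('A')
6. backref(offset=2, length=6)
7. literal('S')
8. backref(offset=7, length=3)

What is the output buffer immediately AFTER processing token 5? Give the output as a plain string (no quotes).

Token 1: literal('F'). Output: "F"
Token 2: literal('M'). Output: "FM"
Token 3: literal('Z'). Output: "FMZ"
Token 4: literal('X'). Output: "FMZX"
Token 5: literal('A'). Output: "FMZXA"

Answer: FMZXA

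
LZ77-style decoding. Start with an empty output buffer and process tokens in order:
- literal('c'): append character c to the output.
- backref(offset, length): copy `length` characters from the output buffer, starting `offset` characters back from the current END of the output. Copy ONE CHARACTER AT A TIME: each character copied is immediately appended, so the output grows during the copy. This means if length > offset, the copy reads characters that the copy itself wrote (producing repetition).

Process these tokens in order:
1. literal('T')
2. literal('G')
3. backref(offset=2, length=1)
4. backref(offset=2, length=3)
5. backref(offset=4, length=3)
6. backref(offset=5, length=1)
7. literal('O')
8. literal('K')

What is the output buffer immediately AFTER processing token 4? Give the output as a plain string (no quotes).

Token 1: literal('T'). Output: "T"
Token 2: literal('G'). Output: "TG"
Token 3: backref(off=2, len=1). Copied 'T' from pos 0. Output: "TGT"
Token 4: backref(off=2, len=3) (overlapping!). Copied 'GTG' from pos 1. Output: "TGTGTG"

Answer: TGTGTG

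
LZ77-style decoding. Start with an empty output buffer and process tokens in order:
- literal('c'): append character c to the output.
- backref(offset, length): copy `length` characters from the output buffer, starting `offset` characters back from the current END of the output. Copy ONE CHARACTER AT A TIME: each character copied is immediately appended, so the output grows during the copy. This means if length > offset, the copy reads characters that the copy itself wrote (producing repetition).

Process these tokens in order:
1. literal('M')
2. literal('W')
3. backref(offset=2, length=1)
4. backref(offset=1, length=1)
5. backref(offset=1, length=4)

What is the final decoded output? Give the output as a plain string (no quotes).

Answer: MWMMMMMM

Derivation:
Token 1: literal('M'). Output: "M"
Token 2: literal('W'). Output: "MW"
Token 3: backref(off=2, len=1). Copied 'M' from pos 0. Output: "MWM"
Token 4: backref(off=1, len=1). Copied 'M' from pos 2. Output: "MWMM"
Token 5: backref(off=1, len=4) (overlapping!). Copied 'MMMM' from pos 3. Output: "MWMMMMMM"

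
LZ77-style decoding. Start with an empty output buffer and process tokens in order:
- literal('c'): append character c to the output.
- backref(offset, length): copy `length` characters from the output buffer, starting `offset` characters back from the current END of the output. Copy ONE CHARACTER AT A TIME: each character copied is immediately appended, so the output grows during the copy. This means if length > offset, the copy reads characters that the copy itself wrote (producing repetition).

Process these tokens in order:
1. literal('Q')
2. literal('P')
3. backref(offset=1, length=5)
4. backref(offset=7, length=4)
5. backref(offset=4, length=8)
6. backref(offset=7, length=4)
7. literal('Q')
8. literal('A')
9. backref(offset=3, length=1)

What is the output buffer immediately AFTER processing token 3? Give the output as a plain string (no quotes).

Token 1: literal('Q'). Output: "Q"
Token 2: literal('P'). Output: "QP"
Token 3: backref(off=1, len=5) (overlapping!). Copied 'PPPPP' from pos 1. Output: "QPPPPPP"

Answer: QPPPPPP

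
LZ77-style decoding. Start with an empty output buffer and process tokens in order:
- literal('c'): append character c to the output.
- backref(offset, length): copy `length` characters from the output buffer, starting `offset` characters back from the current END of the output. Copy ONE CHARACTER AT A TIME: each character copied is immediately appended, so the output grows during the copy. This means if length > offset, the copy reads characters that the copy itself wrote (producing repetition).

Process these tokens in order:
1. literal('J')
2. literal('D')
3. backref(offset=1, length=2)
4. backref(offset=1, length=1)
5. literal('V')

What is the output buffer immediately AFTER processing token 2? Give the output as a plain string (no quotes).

Token 1: literal('J'). Output: "J"
Token 2: literal('D'). Output: "JD"

Answer: JD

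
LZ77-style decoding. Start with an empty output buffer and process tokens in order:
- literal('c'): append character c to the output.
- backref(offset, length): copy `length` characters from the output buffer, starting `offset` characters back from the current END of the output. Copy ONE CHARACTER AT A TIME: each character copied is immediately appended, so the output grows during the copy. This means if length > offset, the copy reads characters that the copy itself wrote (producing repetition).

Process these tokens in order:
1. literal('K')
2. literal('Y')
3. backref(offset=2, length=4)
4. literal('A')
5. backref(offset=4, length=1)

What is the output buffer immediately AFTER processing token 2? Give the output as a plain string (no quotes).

Token 1: literal('K'). Output: "K"
Token 2: literal('Y'). Output: "KY"

Answer: KY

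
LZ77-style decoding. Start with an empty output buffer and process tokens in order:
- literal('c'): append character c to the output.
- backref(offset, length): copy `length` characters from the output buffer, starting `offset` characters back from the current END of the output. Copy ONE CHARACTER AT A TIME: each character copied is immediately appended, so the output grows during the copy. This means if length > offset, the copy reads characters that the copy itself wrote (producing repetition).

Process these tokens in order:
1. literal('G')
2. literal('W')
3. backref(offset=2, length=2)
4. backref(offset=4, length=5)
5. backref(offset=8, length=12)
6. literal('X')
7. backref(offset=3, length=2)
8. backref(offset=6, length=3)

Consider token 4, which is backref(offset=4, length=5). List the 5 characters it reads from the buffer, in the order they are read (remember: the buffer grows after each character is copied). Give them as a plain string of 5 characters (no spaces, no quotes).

Token 1: literal('G'). Output: "G"
Token 2: literal('W'). Output: "GW"
Token 3: backref(off=2, len=2). Copied 'GW' from pos 0. Output: "GWGW"
Token 4: backref(off=4, len=5). Buffer before: "GWGW" (len 4)
  byte 1: read out[0]='G', append. Buffer now: "GWGWG"
  byte 2: read out[1]='W', append. Buffer now: "GWGWGW"
  byte 3: read out[2]='G', append. Buffer now: "GWGWGWG"
  byte 4: read out[3]='W', append. Buffer now: "GWGWGWGW"
  byte 5: read out[4]='G', append. Buffer now: "GWGWGWGWG"

Answer: GWGWG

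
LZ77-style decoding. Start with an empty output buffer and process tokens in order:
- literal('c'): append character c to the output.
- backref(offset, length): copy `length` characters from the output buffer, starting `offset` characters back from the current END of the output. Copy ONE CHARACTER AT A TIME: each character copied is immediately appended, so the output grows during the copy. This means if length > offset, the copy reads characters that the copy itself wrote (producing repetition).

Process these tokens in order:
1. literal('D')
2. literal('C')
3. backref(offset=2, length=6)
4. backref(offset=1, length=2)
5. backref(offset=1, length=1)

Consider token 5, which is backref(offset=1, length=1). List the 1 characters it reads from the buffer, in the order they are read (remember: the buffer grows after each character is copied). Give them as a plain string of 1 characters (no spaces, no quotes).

Token 1: literal('D'). Output: "D"
Token 2: literal('C'). Output: "DC"
Token 3: backref(off=2, len=6) (overlapping!). Copied 'DCDCDC' from pos 0. Output: "DCDCDCDC"
Token 4: backref(off=1, len=2) (overlapping!). Copied 'CC' from pos 7. Output: "DCDCDCDCCC"
Token 5: backref(off=1, len=1). Buffer before: "DCDCDCDCCC" (len 10)
  byte 1: read out[9]='C', append. Buffer now: "DCDCDCDCCCC"

Answer: C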